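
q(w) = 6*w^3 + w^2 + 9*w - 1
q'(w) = 18*w^2 + 2*w + 9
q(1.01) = 15.29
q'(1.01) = 29.38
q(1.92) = 62.43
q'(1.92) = 79.20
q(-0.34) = -4.18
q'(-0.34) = 10.40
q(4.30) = 533.23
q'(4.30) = 350.42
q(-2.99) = -179.36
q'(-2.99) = 163.94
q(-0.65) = -8.08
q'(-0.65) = 15.30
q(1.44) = 31.95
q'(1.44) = 49.20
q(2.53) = 125.34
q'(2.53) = 129.28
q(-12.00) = -10333.00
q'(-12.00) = 2577.00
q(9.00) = 4535.00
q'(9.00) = 1485.00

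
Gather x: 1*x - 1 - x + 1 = 0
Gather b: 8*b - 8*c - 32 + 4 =8*b - 8*c - 28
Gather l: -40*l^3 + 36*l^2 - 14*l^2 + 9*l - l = -40*l^3 + 22*l^2 + 8*l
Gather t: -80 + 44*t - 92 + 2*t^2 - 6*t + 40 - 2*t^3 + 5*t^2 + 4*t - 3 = -2*t^3 + 7*t^2 + 42*t - 135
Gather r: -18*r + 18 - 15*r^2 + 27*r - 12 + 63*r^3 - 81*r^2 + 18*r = 63*r^3 - 96*r^2 + 27*r + 6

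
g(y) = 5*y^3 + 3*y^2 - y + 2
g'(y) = 15*y^2 + 6*y - 1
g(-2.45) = -51.07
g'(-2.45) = 74.34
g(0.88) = 6.85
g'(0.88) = 15.90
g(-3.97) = -259.60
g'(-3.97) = 211.59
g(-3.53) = -177.02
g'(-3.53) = 164.73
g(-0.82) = 2.08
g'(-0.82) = 4.17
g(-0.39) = 2.55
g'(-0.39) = -1.06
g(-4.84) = -489.78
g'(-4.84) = 321.34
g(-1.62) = -9.76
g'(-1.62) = 28.65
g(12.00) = 9062.00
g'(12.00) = 2231.00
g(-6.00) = -964.00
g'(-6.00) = 503.00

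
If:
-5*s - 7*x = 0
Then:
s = -7*x/5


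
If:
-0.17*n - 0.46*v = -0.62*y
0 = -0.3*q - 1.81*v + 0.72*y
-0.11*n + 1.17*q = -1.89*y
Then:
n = 1.9274770973439*y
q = -1.43416881990784*y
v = 0.635497594459863*y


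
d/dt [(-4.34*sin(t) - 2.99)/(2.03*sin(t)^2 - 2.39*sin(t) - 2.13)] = (8.8102*sin(t)^2 + 12.1394*sin(t) + 2.0981)*cos(t)/(4.1209*sin(t)^4 - 9.7034*sin(t)^3 - 2.9357*sin(t)^2 + 10.1814*sin(t) + 4.5369)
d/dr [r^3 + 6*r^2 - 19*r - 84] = 3*r^2 + 12*r - 19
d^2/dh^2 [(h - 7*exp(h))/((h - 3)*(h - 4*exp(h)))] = (2*(h - 3)^2*(h - 7*exp(h))*(4*exp(h) - 1)^2 - 7*(h - 3)^2*(h - 4*exp(h))^2*exp(h) + 2*(h - 3)^2*(h - 4*exp(h))*(2*(h - 7*exp(h))*exp(h) - (4*exp(h) - 1)*(7*exp(h) - 1)) - 2*(h - 3)*(h - 7*exp(h))*(h - 4*exp(h))*(4*exp(h) - 1) + 2*(h - 3)*(h - 4*exp(h))^2*(7*exp(h) - 1) + 2*(h - 7*exp(h))*(h - 4*exp(h))^2)/((h - 3)^3*(h - 4*exp(h))^3)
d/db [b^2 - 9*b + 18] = 2*b - 9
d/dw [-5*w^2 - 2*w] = -10*w - 2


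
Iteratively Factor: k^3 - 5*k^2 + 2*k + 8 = (k - 2)*(k^2 - 3*k - 4) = (k - 2)*(k + 1)*(k - 4)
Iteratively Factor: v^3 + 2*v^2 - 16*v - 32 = (v + 4)*(v^2 - 2*v - 8) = (v - 4)*(v + 4)*(v + 2)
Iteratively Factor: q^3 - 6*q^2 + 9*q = (q - 3)*(q^2 - 3*q) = q*(q - 3)*(q - 3)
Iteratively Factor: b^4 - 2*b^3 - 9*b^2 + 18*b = (b - 2)*(b^3 - 9*b) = (b - 2)*(b + 3)*(b^2 - 3*b) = (b - 3)*(b - 2)*(b + 3)*(b)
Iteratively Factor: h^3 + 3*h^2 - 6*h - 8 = (h + 4)*(h^2 - h - 2) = (h + 1)*(h + 4)*(h - 2)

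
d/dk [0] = 0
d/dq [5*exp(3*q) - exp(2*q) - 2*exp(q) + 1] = (15*exp(2*q) - 2*exp(q) - 2)*exp(q)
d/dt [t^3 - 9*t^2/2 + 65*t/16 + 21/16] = 3*t^2 - 9*t + 65/16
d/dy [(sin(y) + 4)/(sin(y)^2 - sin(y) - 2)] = (-8*sin(y) + cos(y)^2 + 1)*cos(y)/(sin(y) + cos(y)^2 + 1)^2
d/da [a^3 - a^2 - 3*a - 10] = 3*a^2 - 2*a - 3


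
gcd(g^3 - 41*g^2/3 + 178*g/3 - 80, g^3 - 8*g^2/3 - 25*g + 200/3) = g^2 - 23*g/3 + 40/3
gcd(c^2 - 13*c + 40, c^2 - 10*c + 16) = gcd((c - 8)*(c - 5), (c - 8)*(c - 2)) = c - 8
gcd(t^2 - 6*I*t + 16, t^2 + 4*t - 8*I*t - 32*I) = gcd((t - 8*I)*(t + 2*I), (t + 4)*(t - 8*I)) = t - 8*I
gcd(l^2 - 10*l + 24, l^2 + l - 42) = l - 6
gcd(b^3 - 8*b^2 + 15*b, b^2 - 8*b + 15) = b^2 - 8*b + 15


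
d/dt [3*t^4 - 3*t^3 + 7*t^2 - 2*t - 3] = 12*t^3 - 9*t^2 + 14*t - 2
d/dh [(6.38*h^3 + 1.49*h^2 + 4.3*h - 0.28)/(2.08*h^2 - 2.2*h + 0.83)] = (13.2704*h^4 - 28.072*h^3 + 3.6642*h^2 + 3.6382*h + 2.953)/(4.3264*h^4 - 9.152*h^3 + 8.2928*h^2 - 3.652*h + 0.6889)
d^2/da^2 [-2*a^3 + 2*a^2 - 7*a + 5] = 4 - 12*a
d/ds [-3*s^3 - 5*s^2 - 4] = s*(-9*s - 10)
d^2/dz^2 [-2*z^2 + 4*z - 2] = -4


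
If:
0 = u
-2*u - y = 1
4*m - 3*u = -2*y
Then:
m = 1/2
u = 0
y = -1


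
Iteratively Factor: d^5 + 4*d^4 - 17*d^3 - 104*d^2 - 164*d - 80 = (d + 2)*(d^4 + 2*d^3 - 21*d^2 - 62*d - 40) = (d - 5)*(d + 2)*(d^3 + 7*d^2 + 14*d + 8) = (d - 5)*(d + 1)*(d + 2)*(d^2 + 6*d + 8) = (d - 5)*(d + 1)*(d + 2)*(d + 4)*(d + 2)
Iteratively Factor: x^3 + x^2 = (x)*(x^2 + x) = x*(x + 1)*(x)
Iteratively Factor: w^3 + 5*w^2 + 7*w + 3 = (w + 1)*(w^2 + 4*w + 3) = (w + 1)*(w + 3)*(w + 1)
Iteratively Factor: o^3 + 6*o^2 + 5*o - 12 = (o + 4)*(o^2 + 2*o - 3) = (o - 1)*(o + 4)*(o + 3)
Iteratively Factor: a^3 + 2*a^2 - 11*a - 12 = (a + 4)*(a^2 - 2*a - 3) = (a - 3)*(a + 4)*(a + 1)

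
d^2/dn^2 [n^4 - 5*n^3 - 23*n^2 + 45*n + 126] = 12*n^2 - 30*n - 46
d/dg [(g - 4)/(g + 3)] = 7/(g + 3)^2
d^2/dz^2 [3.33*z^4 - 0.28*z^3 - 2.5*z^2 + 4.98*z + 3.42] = 39.96*z^2 - 1.68*z - 5.0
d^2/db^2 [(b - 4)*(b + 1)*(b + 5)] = 6*b + 4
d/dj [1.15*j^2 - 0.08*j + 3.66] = 2.3*j - 0.08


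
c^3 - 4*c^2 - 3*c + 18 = (c - 3)^2*(c + 2)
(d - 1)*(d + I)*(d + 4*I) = d^3 - d^2 + 5*I*d^2 - 4*d - 5*I*d + 4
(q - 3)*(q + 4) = q^2 + q - 12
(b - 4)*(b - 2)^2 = b^3 - 8*b^2 + 20*b - 16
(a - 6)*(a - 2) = a^2 - 8*a + 12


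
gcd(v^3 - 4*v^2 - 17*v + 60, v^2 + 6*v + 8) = v + 4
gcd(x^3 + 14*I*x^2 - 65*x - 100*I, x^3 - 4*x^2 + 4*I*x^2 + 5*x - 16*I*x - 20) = x + 5*I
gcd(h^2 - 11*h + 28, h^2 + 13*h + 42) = 1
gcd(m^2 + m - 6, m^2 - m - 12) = m + 3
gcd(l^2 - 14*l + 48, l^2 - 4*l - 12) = l - 6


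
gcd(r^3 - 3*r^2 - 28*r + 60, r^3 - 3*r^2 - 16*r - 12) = r - 6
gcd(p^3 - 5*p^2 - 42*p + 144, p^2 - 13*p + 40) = p - 8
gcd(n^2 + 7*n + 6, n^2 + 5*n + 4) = n + 1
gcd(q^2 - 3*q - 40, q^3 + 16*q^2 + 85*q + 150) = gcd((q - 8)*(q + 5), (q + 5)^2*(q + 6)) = q + 5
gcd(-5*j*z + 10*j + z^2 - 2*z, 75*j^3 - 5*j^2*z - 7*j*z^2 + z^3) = -5*j + z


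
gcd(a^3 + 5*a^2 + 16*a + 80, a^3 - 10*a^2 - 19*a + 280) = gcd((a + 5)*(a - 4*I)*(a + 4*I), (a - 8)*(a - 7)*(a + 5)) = a + 5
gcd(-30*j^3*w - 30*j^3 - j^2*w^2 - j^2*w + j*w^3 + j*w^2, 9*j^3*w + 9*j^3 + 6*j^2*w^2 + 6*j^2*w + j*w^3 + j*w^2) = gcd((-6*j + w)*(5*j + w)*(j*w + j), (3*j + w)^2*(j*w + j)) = j*w + j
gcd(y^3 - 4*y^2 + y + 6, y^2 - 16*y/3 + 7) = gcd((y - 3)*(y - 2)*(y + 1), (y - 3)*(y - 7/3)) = y - 3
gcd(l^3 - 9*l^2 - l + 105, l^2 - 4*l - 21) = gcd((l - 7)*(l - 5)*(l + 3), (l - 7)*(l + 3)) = l^2 - 4*l - 21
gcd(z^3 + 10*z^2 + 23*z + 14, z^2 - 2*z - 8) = z + 2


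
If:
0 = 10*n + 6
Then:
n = -3/5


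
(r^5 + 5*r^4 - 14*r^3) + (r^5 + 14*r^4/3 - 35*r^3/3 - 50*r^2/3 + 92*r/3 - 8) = 2*r^5 + 29*r^4/3 - 77*r^3/3 - 50*r^2/3 + 92*r/3 - 8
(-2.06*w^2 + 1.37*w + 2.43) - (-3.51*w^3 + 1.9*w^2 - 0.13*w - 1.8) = 3.51*w^3 - 3.96*w^2 + 1.5*w + 4.23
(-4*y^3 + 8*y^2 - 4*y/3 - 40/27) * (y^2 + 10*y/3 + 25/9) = -4*y^5 - 16*y^4/3 + 128*y^3/9 + 440*y^2/27 - 700*y/81 - 1000/243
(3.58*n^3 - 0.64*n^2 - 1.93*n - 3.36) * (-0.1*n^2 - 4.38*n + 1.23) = -0.358*n^5 - 15.6164*n^4 + 7.3996*n^3 + 8.0022*n^2 + 12.3429*n - 4.1328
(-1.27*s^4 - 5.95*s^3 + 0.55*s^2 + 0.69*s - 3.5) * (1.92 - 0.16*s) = 0.2032*s^5 - 1.4864*s^4 - 11.512*s^3 + 0.9456*s^2 + 1.8848*s - 6.72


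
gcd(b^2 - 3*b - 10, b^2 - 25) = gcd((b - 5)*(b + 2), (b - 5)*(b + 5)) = b - 5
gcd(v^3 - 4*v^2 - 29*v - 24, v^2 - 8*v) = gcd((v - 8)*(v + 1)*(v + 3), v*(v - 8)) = v - 8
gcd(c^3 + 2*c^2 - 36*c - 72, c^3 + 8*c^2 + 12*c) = c^2 + 8*c + 12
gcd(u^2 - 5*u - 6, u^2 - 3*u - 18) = u - 6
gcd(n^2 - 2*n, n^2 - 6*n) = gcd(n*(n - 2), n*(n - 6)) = n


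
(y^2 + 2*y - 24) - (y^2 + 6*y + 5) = -4*y - 29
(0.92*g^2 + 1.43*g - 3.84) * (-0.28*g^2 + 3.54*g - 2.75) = -0.2576*g^4 + 2.8564*g^3 + 3.6074*g^2 - 17.5261*g + 10.56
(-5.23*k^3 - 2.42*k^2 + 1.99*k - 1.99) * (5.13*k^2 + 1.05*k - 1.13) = -26.8299*k^5 - 17.9061*k^4 + 13.5776*k^3 - 5.3846*k^2 - 4.3382*k + 2.2487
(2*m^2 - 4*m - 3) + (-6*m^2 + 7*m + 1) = -4*m^2 + 3*m - 2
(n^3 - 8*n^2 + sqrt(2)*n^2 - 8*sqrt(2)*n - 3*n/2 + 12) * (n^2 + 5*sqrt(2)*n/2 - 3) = n^5 - 8*n^4 + 7*sqrt(2)*n^4/2 - 28*sqrt(2)*n^3 + n^3/2 - 27*sqrt(2)*n^2/4 - 4*n^2 + 9*n/2 + 54*sqrt(2)*n - 36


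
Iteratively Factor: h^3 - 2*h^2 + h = (h - 1)*(h^2 - h) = h*(h - 1)*(h - 1)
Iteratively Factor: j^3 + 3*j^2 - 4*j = (j - 1)*(j^2 + 4*j) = j*(j - 1)*(j + 4)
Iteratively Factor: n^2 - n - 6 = (n + 2)*(n - 3)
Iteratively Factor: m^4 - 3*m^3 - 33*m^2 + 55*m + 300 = (m - 5)*(m^3 + 2*m^2 - 23*m - 60) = (m - 5)*(m + 3)*(m^2 - m - 20) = (m - 5)^2*(m + 3)*(m + 4)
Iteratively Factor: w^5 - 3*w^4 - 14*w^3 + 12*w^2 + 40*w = (w - 5)*(w^4 + 2*w^3 - 4*w^2 - 8*w) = (w - 5)*(w - 2)*(w^3 + 4*w^2 + 4*w) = w*(w - 5)*(w - 2)*(w^2 + 4*w + 4) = w*(w - 5)*(w - 2)*(w + 2)*(w + 2)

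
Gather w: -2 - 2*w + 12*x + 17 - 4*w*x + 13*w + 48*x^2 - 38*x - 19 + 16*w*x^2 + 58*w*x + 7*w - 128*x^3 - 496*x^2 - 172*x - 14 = w*(16*x^2 + 54*x + 18) - 128*x^3 - 448*x^2 - 198*x - 18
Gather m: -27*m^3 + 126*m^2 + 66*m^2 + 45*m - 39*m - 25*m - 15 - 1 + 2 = -27*m^3 + 192*m^2 - 19*m - 14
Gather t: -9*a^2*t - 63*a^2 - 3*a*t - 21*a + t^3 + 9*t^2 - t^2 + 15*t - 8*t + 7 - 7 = -63*a^2 - 21*a + t^3 + 8*t^2 + t*(-9*a^2 - 3*a + 7)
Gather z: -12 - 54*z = -54*z - 12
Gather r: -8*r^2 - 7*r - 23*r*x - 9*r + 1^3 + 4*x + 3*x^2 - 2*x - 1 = -8*r^2 + r*(-23*x - 16) + 3*x^2 + 2*x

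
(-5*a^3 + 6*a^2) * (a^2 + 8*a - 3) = -5*a^5 - 34*a^4 + 63*a^3 - 18*a^2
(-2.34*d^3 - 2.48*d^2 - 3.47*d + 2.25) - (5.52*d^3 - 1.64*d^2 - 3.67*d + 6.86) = -7.86*d^3 - 0.84*d^2 + 0.2*d - 4.61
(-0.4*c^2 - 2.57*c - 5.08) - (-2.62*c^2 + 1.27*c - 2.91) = 2.22*c^2 - 3.84*c - 2.17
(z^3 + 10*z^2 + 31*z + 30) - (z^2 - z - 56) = z^3 + 9*z^2 + 32*z + 86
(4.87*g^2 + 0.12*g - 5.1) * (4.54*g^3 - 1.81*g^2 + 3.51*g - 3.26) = 22.1098*g^5 - 8.2699*g^4 - 6.2775*g^3 - 6.224*g^2 - 18.2922*g + 16.626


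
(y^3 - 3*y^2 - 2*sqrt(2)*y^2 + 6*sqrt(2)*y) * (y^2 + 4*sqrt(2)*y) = y^5 - 3*y^4 + 2*sqrt(2)*y^4 - 16*y^3 - 6*sqrt(2)*y^3 + 48*y^2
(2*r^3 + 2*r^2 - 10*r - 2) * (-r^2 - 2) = -2*r^5 - 2*r^4 + 6*r^3 - 2*r^2 + 20*r + 4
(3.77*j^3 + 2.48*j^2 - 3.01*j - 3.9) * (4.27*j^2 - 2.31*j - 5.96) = 16.0979*j^5 + 1.8809*j^4 - 41.0507*j^3 - 24.4807*j^2 + 26.9486*j + 23.244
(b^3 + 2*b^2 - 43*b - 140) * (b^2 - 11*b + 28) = b^5 - 9*b^4 - 37*b^3 + 389*b^2 + 336*b - 3920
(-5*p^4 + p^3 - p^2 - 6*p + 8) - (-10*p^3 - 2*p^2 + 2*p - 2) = -5*p^4 + 11*p^3 + p^2 - 8*p + 10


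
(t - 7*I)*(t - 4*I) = t^2 - 11*I*t - 28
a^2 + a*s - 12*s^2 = (a - 3*s)*(a + 4*s)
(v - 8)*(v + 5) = v^2 - 3*v - 40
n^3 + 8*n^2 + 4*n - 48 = (n - 2)*(n + 4)*(n + 6)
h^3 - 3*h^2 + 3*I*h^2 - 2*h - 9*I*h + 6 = (h - 3)*(h + I)*(h + 2*I)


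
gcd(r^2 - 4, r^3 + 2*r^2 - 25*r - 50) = r + 2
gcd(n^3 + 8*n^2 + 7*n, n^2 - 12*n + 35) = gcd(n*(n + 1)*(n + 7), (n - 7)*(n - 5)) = 1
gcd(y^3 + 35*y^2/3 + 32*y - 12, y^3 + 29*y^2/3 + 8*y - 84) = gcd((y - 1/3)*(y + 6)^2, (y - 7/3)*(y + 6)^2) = y^2 + 12*y + 36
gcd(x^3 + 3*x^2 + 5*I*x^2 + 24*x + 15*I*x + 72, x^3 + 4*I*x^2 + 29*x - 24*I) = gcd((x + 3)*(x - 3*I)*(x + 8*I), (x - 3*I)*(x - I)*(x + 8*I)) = x^2 + 5*I*x + 24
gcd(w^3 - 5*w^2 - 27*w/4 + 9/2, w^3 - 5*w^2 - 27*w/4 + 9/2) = w^3 - 5*w^2 - 27*w/4 + 9/2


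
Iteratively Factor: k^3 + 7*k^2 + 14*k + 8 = (k + 2)*(k^2 + 5*k + 4) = (k + 2)*(k + 4)*(k + 1)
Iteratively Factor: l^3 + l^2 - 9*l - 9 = (l + 1)*(l^2 - 9) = (l + 1)*(l + 3)*(l - 3)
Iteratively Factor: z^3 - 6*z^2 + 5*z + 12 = (z + 1)*(z^2 - 7*z + 12) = (z - 4)*(z + 1)*(z - 3)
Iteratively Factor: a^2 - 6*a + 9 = (a - 3)*(a - 3)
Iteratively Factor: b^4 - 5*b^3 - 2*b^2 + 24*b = (b)*(b^3 - 5*b^2 - 2*b + 24) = b*(b - 4)*(b^2 - b - 6) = b*(b - 4)*(b - 3)*(b + 2)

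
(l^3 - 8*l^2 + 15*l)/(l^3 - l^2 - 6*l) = (l - 5)/(l + 2)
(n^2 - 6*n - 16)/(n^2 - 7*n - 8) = (n + 2)/(n + 1)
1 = 1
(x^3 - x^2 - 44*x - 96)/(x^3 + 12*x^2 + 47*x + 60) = (x - 8)/(x + 5)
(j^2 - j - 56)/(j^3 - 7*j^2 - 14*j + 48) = (j + 7)/(j^2 + j - 6)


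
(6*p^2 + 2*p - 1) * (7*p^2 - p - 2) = 42*p^4 + 8*p^3 - 21*p^2 - 3*p + 2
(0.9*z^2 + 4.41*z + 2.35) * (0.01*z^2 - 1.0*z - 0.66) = 0.009*z^4 - 0.8559*z^3 - 4.9805*z^2 - 5.2606*z - 1.551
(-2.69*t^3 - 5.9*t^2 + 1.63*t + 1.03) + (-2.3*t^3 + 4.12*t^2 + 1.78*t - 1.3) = -4.99*t^3 - 1.78*t^2 + 3.41*t - 0.27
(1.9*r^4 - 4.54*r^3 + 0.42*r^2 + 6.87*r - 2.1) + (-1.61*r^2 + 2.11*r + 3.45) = 1.9*r^4 - 4.54*r^3 - 1.19*r^2 + 8.98*r + 1.35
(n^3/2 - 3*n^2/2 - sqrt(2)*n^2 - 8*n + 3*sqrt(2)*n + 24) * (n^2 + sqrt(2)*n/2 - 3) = n^5/2 - 3*n^4/2 - 3*sqrt(2)*n^4/4 - 21*n^3/2 + 9*sqrt(2)*n^3/4 - sqrt(2)*n^2 + 63*n^2/2 + 3*sqrt(2)*n + 24*n - 72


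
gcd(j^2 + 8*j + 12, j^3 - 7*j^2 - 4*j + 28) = j + 2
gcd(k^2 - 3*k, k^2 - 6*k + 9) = k - 3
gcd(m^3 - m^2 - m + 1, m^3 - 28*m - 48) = 1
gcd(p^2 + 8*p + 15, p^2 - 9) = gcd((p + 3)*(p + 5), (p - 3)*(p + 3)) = p + 3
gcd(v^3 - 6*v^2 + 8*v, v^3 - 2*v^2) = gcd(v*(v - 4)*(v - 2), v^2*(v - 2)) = v^2 - 2*v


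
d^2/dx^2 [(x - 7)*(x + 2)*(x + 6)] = 6*x + 2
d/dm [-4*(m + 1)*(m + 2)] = -8*m - 12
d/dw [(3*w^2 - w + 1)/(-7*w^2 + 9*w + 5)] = 2*(10*w^2 + 22*w - 7)/(49*w^4 - 126*w^3 + 11*w^2 + 90*w + 25)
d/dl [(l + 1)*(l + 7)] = 2*l + 8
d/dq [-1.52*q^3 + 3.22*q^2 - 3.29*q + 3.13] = -4.56*q^2 + 6.44*q - 3.29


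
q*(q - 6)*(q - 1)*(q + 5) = q^4 - 2*q^3 - 29*q^2 + 30*q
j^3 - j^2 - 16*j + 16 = (j - 4)*(j - 1)*(j + 4)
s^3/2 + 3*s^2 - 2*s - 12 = (s/2 + 1)*(s - 2)*(s + 6)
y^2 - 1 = (y - 1)*(y + 1)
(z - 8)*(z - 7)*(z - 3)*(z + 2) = z^4 - 16*z^3 + 65*z^2 + 34*z - 336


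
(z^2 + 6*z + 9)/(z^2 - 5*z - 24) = (z + 3)/(z - 8)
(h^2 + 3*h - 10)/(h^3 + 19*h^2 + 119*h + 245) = (h - 2)/(h^2 + 14*h + 49)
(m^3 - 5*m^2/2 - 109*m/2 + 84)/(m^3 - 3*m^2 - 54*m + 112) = (m - 3/2)/(m - 2)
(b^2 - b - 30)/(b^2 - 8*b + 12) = (b + 5)/(b - 2)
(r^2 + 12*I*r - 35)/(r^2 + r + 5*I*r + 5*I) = (r + 7*I)/(r + 1)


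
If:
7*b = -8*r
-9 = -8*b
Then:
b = 9/8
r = -63/64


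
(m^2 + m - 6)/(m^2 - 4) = (m + 3)/(m + 2)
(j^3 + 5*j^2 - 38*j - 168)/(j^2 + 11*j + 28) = j - 6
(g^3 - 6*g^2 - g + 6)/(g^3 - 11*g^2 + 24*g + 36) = (g - 1)/(g - 6)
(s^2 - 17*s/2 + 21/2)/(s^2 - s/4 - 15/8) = 4*(s - 7)/(4*s + 5)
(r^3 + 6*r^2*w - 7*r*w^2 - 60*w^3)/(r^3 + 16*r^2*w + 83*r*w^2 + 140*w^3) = (r - 3*w)/(r + 7*w)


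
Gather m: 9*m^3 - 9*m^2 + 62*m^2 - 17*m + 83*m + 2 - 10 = 9*m^3 + 53*m^2 + 66*m - 8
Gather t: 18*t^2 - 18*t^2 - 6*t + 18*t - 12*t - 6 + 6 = 0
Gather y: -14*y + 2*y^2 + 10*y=2*y^2 - 4*y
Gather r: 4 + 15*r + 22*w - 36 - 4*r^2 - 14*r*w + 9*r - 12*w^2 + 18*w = -4*r^2 + r*(24 - 14*w) - 12*w^2 + 40*w - 32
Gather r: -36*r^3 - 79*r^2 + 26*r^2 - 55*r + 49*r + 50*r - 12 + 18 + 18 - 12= -36*r^3 - 53*r^2 + 44*r + 12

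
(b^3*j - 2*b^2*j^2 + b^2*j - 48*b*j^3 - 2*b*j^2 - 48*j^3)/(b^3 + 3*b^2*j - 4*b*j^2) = j*(b^3 - 2*b^2*j + b^2 - 48*b*j^2 - 2*b*j - 48*j^2)/(b*(b^2 + 3*b*j - 4*j^2))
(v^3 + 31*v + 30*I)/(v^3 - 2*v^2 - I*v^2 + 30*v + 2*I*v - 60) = (v + I)/(v - 2)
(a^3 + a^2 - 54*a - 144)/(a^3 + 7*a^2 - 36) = (a - 8)/(a - 2)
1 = 1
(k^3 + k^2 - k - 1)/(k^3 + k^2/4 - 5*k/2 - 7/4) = 4*(k - 1)/(4*k - 7)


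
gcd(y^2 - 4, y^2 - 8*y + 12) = y - 2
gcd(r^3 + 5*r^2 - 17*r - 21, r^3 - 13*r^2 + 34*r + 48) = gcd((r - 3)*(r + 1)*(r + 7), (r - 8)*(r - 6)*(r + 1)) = r + 1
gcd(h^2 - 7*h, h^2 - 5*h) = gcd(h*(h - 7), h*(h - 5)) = h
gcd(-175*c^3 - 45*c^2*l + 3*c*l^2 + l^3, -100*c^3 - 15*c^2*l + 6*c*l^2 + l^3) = 25*c^2 + 10*c*l + l^2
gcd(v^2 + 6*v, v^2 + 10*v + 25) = 1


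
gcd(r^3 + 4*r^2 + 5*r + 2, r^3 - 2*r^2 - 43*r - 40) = r + 1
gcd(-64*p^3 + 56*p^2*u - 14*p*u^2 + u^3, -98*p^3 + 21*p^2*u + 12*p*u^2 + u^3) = 2*p - u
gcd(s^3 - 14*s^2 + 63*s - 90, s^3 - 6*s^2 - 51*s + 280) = s - 5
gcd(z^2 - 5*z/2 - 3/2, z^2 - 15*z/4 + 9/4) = z - 3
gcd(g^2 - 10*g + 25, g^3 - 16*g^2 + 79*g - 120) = g - 5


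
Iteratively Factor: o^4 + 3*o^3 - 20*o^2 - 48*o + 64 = (o - 1)*(o^3 + 4*o^2 - 16*o - 64) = (o - 1)*(o + 4)*(o^2 - 16) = (o - 1)*(o + 4)^2*(o - 4)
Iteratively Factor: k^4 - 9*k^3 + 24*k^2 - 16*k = (k)*(k^3 - 9*k^2 + 24*k - 16) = k*(k - 4)*(k^2 - 5*k + 4) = k*(k - 4)*(k - 1)*(k - 4)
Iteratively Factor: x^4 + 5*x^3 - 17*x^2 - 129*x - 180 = (x + 3)*(x^3 + 2*x^2 - 23*x - 60) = (x + 3)^2*(x^2 - x - 20) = (x - 5)*(x + 3)^2*(x + 4)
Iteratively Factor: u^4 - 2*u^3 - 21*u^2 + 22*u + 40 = (u - 5)*(u^3 + 3*u^2 - 6*u - 8) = (u - 5)*(u - 2)*(u^2 + 5*u + 4) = (u - 5)*(u - 2)*(u + 1)*(u + 4)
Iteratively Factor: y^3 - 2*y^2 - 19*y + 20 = (y - 1)*(y^2 - y - 20) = (y - 1)*(y + 4)*(y - 5)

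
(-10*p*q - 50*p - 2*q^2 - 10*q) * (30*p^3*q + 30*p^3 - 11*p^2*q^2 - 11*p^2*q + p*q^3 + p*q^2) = -300*p^4*q^2 - 1800*p^4*q - 1500*p^4 + 50*p^3*q^3 + 300*p^3*q^2 + 250*p^3*q + 12*p^2*q^4 + 72*p^2*q^3 + 60*p^2*q^2 - 2*p*q^5 - 12*p*q^4 - 10*p*q^3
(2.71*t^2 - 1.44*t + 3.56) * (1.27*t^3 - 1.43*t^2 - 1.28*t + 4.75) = 3.4417*t^5 - 5.7041*t^4 + 3.1116*t^3 + 9.6249*t^2 - 11.3968*t + 16.91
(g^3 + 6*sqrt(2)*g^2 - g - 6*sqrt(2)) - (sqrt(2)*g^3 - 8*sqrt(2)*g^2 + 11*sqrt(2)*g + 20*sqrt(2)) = -sqrt(2)*g^3 + g^3 + 14*sqrt(2)*g^2 - 11*sqrt(2)*g - g - 26*sqrt(2)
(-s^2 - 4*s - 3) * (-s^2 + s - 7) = s^4 + 3*s^3 + 6*s^2 + 25*s + 21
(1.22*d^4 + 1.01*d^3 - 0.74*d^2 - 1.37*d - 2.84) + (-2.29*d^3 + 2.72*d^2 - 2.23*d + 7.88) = 1.22*d^4 - 1.28*d^3 + 1.98*d^2 - 3.6*d + 5.04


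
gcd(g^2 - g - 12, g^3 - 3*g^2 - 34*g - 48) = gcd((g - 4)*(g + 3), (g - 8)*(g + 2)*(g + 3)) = g + 3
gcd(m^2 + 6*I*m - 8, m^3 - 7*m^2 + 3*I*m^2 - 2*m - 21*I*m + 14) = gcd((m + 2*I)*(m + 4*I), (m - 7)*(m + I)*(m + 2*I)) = m + 2*I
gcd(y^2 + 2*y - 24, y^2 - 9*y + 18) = 1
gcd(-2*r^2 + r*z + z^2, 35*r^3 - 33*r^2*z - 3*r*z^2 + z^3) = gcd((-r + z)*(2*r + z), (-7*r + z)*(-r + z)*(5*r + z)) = -r + z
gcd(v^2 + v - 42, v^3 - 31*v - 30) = v - 6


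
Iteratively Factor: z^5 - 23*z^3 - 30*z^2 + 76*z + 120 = (z + 2)*(z^4 - 2*z^3 - 19*z^2 + 8*z + 60) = (z + 2)*(z + 3)*(z^3 - 5*z^2 - 4*z + 20) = (z + 2)^2*(z + 3)*(z^2 - 7*z + 10) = (z - 5)*(z + 2)^2*(z + 3)*(z - 2)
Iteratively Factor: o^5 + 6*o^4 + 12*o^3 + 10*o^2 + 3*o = (o + 1)*(o^4 + 5*o^3 + 7*o^2 + 3*o) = (o + 1)*(o + 3)*(o^3 + 2*o^2 + o) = (o + 1)^2*(o + 3)*(o^2 + o) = (o + 1)^3*(o + 3)*(o)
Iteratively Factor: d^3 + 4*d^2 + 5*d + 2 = (d + 2)*(d^2 + 2*d + 1) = (d + 1)*(d + 2)*(d + 1)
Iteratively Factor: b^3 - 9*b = (b)*(b^2 - 9) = b*(b + 3)*(b - 3)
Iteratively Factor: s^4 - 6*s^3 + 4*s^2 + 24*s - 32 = (s + 2)*(s^3 - 8*s^2 + 20*s - 16) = (s - 2)*(s + 2)*(s^2 - 6*s + 8) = (s - 4)*(s - 2)*(s + 2)*(s - 2)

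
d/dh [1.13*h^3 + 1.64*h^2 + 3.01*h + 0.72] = 3.39*h^2 + 3.28*h + 3.01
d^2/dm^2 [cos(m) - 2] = -cos(m)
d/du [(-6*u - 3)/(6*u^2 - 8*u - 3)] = 6*(6*u^2 + 6*u - 1)/(36*u^4 - 96*u^3 + 28*u^2 + 48*u + 9)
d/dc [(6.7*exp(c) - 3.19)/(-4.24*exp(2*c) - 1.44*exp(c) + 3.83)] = (28.408*exp(2*c) - 27.0512*exp(c) + 21.0674)*exp(c)/(17.9776*exp(4*c) + 12.2112*exp(3*c) - 30.4048*exp(2*c) - 11.0304*exp(c) + 14.6689)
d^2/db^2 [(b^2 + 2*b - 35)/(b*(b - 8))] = 10*(2*b^3 - 21*b^2 + 168*b - 448)/(b^3*(b^3 - 24*b^2 + 192*b - 512))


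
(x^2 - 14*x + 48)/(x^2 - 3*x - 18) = (x - 8)/(x + 3)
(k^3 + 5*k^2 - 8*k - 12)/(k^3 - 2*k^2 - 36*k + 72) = (k + 1)/(k - 6)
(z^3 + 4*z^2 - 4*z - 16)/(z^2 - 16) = (z^2 - 4)/(z - 4)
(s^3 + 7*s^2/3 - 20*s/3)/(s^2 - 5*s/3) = s + 4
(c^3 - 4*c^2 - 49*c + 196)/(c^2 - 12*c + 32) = (c^2 - 49)/(c - 8)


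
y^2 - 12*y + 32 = (y - 8)*(y - 4)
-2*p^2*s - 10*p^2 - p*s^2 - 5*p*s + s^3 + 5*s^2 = (-2*p + s)*(p + s)*(s + 5)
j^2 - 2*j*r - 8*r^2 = (j - 4*r)*(j + 2*r)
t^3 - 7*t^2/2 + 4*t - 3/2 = (t - 3/2)*(t - 1)^2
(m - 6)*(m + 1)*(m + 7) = m^3 + 2*m^2 - 41*m - 42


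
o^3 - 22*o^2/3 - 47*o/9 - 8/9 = (o - 8)*(o + 1/3)^2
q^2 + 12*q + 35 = (q + 5)*(q + 7)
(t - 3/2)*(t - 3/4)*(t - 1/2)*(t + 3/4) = t^4 - 2*t^3 + 3*t^2/16 + 9*t/8 - 27/64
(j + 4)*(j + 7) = j^2 + 11*j + 28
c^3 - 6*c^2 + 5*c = c*(c - 5)*(c - 1)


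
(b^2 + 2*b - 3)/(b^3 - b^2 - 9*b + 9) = 1/(b - 3)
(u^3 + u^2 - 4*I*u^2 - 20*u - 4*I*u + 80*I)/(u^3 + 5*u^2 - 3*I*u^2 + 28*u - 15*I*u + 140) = (u^2 - 4*u*(1 + I) + 16*I)/(u^2 - 3*I*u + 28)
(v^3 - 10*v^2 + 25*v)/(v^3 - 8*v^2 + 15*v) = (v - 5)/(v - 3)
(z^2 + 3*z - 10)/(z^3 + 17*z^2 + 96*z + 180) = (z - 2)/(z^2 + 12*z + 36)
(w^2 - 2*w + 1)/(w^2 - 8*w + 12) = (w^2 - 2*w + 1)/(w^2 - 8*w + 12)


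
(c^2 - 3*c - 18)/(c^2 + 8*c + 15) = (c - 6)/(c + 5)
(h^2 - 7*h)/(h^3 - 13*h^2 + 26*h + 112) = h/(h^2 - 6*h - 16)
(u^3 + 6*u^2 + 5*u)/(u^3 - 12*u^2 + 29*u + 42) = u*(u + 5)/(u^2 - 13*u + 42)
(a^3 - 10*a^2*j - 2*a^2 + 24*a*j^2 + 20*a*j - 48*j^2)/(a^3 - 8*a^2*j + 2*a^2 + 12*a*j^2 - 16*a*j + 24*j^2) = (a^2 - 4*a*j - 2*a + 8*j)/(a^2 - 2*a*j + 2*a - 4*j)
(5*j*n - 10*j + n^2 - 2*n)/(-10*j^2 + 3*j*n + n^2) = (2 - n)/(2*j - n)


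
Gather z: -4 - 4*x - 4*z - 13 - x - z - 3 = -5*x - 5*z - 20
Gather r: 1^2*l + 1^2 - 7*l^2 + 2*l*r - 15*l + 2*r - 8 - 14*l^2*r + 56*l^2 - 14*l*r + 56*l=49*l^2 + 42*l + r*(-14*l^2 - 12*l + 2) - 7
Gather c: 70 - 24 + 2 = 48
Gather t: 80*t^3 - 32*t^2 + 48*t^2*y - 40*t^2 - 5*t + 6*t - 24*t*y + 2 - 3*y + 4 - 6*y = 80*t^3 + t^2*(48*y - 72) + t*(1 - 24*y) - 9*y + 6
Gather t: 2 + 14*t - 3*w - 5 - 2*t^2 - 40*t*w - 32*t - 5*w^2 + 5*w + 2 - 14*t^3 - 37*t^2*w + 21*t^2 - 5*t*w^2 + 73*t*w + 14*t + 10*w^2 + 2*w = -14*t^3 + t^2*(19 - 37*w) + t*(-5*w^2 + 33*w - 4) + 5*w^2 + 4*w - 1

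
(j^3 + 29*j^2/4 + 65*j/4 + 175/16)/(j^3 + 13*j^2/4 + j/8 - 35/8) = (8*j^2 + 38*j + 35)/(2*(4*j^2 + 3*j - 7))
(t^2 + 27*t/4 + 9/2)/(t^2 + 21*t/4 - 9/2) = (4*t + 3)/(4*t - 3)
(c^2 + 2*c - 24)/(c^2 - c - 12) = (c + 6)/(c + 3)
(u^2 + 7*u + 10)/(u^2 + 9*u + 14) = (u + 5)/(u + 7)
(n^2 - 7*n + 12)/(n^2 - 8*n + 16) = (n - 3)/(n - 4)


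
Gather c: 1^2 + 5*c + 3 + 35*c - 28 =40*c - 24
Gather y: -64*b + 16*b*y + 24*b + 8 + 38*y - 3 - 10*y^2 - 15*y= -40*b - 10*y^2 + y*(16*b + 23) + 5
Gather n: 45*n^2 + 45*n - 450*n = 45*n^2 - 405*n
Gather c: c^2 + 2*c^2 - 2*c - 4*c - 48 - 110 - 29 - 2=3*c^2 - 6*c - 189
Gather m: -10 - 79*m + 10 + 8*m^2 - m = 8*m^2 - 80*m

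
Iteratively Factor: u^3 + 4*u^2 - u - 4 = (u - 1)*(u^2 + 5*u + 4) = (u - 1)*(u + 4)*(u + 1)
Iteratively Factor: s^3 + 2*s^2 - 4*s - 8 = (s + 2)*(s^2 - 4) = (s + 2)^2*(s - 2)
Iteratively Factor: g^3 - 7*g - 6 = (g + 1)*(g^2 - g - 6) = (g - 3)*(g + 1)*(g + 2)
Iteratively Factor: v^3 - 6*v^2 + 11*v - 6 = (v - 3)*(v^2 - 3*v + 2) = (v - 3)*(v - 2)*(v - 1)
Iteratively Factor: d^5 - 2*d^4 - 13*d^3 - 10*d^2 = (d)*(d^4 - 2*d^3 - 13*d^2 - 10*d) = d^2*(d^3 - 2*d^2 - 13*d - 10) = d^2*(d + 1)*(d^2 - 3*d - 10) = d^2*(d - 5)*(d + 1)*(d + 2)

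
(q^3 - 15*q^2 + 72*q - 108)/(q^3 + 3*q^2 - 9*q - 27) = (q^2 - 12*q + 36)/(q^2 + 6*q + 9)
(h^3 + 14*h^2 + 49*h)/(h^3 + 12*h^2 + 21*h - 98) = h/(h - 2)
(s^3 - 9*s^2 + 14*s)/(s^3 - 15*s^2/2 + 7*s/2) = 2*(s - 2)/(2*s - 1)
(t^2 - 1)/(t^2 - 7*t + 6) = (t + 1)/(t - 6)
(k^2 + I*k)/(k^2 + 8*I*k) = (k + I)/(k + 8*I)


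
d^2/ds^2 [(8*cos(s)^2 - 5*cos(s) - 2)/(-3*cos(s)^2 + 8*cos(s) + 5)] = (-800*(1 - cos(s)^2)^2 - 147*cos(s)^5 - 360*cos(s)^3 - 1740*cos(s)^2 - 117*cos(s) + 1284)/(-3*cos(s)^2 + 8*cos(s) + 5)^3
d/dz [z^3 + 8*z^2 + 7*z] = 3*z^2 + 16*z + 7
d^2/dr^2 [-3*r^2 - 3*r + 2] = -6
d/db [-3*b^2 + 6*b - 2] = 6 - 6*b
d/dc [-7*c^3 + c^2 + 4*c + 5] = -21*c^2 + 2*c + 4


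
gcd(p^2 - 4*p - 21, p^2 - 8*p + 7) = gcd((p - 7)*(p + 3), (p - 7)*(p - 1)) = p - 7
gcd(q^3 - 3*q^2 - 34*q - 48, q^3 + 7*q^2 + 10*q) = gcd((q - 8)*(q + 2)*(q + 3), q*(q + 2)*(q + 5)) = q + 2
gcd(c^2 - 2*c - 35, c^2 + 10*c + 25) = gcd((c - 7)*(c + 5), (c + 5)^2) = c + 5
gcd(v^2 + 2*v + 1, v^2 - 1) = v + 1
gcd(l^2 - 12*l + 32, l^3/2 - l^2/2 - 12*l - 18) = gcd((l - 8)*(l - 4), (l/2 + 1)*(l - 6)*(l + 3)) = 1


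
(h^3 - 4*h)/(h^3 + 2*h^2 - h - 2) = h*(h - 2)/(h^2 - 1)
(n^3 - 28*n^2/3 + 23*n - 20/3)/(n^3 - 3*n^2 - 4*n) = (3*n^2 - 16*n + 5)/(3*n*(n + 1))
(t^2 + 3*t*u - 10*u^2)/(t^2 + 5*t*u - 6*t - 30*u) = (t - 2*u)/(t - 6)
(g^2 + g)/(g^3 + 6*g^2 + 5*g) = 1/(g + 5)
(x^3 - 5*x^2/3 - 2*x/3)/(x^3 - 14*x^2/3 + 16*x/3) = (3*x + 1)/(3*x - 8)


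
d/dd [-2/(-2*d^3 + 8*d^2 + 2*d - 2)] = (-3*d^2 + 8*d + 1)/(d^3 - 4*d^2 - d + 1)^2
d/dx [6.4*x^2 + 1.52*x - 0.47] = 12.8*x + 1.52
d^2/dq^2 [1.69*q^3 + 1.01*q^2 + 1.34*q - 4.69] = 10.14*q + 2.02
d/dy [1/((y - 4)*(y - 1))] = (5 - 2*y)/(y^4 - 10*y^3 + 33*y^2 - 40*y + 16)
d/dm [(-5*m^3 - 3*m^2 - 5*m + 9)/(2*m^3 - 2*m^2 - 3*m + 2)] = (16*m^4 + 50*m^3 - 85*m^2 + 24*m + 17)/(4*m^6 - 8*m^5 - 8*m^4 + 20*m^3 + m^2 - 12*m + 4)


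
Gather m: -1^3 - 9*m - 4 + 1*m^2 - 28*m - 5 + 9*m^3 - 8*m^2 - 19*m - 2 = 9*m^3 - 7*m^2 - 56*m - 12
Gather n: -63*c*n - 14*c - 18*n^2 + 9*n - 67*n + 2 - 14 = -14*c - 18*n^2 + n*(-63*c - 58) - 12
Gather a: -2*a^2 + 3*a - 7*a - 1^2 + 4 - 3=-2*a^2 - 4*a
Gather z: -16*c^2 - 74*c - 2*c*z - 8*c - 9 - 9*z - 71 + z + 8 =-16*c^2 - 82*c + z*(-2*c - 8) - 72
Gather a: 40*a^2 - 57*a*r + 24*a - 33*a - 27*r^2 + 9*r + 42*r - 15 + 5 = 40*a^2 + a*(-57*r - 9) - 27*r^2 + 51*r - 10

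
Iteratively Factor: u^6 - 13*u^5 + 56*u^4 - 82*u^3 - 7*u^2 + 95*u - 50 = (u - 5)*(u^5 - 8*u^4 + 16*u^3 - 2*u^2 - 17*u + 10) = (u - 5)*(u - 1)*(u^4 - 7*u^3 + 9*u^2 + 7*u - 10) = (u - 5)*(u - 1)^2*(u^3 - 6*u^2 + 3*u + 10) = (u - 5)*(u - 2)*(u - 1)^2*(u^2 - 4*u - 5) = (u - 5)^2*(u - 2)*(u - 1)^2*(u + 1)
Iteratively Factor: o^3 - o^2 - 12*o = (o)*(o^2 - o - 12) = o*(o + 3)*(o - 4)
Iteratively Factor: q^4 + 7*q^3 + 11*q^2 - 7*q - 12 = (q + 1)*(q^3 + 6*q^2 + 5*q - 12) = (q + 1)*(q + 3)*(q^2 + 3*q - 4) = (q - 1)*(q + 1)*(q + 3)*(q + 4)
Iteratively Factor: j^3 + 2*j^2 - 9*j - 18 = (j + 3)*(j^2 - j - 6) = (j - 3)*(j + 3)*(j + 2)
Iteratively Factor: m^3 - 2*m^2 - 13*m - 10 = (m - 5)*(m^2 + 3*m + 2) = (m - 5)*(m + 1)*(m + 2)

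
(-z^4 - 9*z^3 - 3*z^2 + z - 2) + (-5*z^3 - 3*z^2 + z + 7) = -z^4 - 14*z^3 - 6*z^2 + 2*z + 5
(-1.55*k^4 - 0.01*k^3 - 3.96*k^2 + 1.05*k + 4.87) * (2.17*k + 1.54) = -3.3635*k^5 - 2.4087*k^4 - 8.6086*k^3 - 3.8199*k^2 + 12.1849*k + 7.4998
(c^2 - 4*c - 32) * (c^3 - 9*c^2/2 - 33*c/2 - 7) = c^5 - 17*c^4/2 - 61*c^3/2 + 203*c^2 + 556*c + 224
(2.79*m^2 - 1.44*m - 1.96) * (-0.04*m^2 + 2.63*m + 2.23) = -0.1116*m^4 + 7.3953*m^3 + 2.5129*m^2 - 8.366*m - 4.3708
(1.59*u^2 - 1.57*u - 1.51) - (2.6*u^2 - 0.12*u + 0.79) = -1.01*u^2 - 1.45*u - 2.3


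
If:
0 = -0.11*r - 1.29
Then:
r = -11.73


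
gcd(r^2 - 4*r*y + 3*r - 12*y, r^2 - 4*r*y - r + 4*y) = -r + 4*y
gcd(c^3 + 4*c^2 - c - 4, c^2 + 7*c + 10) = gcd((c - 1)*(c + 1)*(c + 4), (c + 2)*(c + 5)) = 1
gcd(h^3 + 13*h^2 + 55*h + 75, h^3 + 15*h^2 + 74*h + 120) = h + 5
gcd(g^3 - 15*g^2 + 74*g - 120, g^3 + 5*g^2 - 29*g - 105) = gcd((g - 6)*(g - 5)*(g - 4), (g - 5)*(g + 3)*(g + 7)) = g - 5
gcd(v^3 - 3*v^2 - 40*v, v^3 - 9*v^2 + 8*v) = v^2 - 8*v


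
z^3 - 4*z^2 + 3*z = z*(z - 3)*(z - 1)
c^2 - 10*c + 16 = (c - 8)*(c - 2)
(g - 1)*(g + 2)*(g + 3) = g^3 + 4*g^2 + g - 6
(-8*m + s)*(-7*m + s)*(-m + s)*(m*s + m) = -56*m^4*s - 56*m^4 + 71*m^3*s^2 + 71*m^3*s - 16*m^2*s^3 - 16*m^2*s^2 + m*s^4 + m*s^3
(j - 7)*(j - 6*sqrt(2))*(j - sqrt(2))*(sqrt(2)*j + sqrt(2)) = sqrt(2)*j^4 - 14*j^3 - 6*sqrt(2)*j^3 + 5*sqrt(2)*j^2 + 84*j^2 - 72*sqrt(2)*j + 98*j - 84*sqrt(2)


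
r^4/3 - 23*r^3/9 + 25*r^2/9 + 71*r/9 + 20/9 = (r/3 + 1/3)*(r - 5)*(r - 4)*(r + 1/3)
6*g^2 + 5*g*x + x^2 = (2*g + x)*(3*g + x)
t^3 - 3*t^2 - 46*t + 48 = (t - 8)*(t - 1)*(t + 6)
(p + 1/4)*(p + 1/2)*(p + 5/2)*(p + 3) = p^4 + 25*p^3/4 + 47*p^2/4 + 101*p/16 + 15/16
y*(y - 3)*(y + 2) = y^3 - y^2 - 6*y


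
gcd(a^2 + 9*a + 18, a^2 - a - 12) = a + 3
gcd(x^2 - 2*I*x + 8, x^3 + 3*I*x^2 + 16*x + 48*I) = x - 4*I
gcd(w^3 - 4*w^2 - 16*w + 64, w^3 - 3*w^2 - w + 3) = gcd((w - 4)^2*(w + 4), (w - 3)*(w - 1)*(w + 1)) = 1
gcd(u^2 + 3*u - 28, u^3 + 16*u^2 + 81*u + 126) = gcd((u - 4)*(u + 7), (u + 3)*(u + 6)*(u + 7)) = u + 7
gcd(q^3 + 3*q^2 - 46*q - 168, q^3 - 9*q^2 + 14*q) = q - 7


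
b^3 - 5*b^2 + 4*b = b*(b - 4)*(b - 1)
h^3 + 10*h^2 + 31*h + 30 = (h + 2)*(h + 3)*(h + 5)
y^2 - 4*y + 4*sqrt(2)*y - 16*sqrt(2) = (y - 4)*(y + 4*sqrt(2))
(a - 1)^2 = a^2 - 2*a + 1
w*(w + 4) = w^2 + 4*w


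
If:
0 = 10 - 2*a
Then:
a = 5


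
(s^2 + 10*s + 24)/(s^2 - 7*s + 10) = (s^2 + 10*s + 24)/(s^2 - 7*s + 10)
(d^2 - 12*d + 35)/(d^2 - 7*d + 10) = (d - 7)/(d - 2)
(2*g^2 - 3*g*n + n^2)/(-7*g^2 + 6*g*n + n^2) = (-2*g + n)/(7*g + n)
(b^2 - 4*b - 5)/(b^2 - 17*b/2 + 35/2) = 2*(b + 1)/(2*b - 7)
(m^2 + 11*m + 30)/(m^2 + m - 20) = (m + 6)/(m - 4)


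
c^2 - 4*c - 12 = (c - 6)*(c + 2)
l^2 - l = l*(l - 1)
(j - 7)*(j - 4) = j^2 - 11*j + 28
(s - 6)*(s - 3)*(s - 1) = s^3 - 10*s^2 + 27*s - 18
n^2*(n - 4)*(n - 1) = n^4 - 5*n^3 + 4*n^2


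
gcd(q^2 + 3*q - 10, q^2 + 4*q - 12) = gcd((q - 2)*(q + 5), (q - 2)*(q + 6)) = q - 2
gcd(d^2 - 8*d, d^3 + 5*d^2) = d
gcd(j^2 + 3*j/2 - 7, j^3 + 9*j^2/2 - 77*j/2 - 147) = j + 7/2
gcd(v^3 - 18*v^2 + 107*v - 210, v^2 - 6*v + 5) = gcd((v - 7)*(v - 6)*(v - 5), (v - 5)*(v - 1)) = v - 5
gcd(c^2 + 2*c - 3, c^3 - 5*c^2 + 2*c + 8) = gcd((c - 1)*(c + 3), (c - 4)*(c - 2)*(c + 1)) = 1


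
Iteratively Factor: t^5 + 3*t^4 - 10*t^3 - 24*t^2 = (t + 2)*(t^4 + t^3 - 12*t^2) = (t + 2)*(t + 4)*(t^3 - 3*t^2) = (t - 3)*(t + 2)*(t + 4)*(t^2) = t*(t - 3)*(t + 2)*(t + 4)*(t)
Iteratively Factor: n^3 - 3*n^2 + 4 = (n + 1)*(n^2 - 4*n + 4) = (n - 2)*(n + 1)*(n - 2)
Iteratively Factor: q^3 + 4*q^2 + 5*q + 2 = (q + 2)*(q^2 + 2*q + 1) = (q + 1)*(q + 2)*(q + 1)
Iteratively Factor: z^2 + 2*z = (z + 2)*(z)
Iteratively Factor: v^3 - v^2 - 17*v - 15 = (v + 3)*(v^2 - 4*v - 5) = (v + 1)*(v + 3)*(v - 5)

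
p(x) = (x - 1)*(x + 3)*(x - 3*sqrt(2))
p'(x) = (x - 1)*(x + 3) + (x - 1)*(x - 3*sqrt(2)) + (x + 3)*(x - 3*sqrt(2)) = 3*x^2 - 6*sqrt(2)*x + 4*x - 6*sqrt(2) - 3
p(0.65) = 4.59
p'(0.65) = -13.13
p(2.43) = -14.07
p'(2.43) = -4.67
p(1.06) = -0.78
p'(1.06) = -12.87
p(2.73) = -14.99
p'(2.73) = -1.37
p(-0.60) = 18.60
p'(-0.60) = -7.71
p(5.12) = 29.35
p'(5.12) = 44.19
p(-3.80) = -30.88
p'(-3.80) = 48.88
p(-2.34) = 14.51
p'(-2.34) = 15.44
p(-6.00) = -215.10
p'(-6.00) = 123.43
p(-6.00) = -215.10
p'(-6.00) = 123.43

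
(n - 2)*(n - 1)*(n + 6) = n^3 + 3*n^2 - 16*n + 12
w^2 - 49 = (w - 7)*(w + 7)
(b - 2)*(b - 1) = b^2 - 3*b + 2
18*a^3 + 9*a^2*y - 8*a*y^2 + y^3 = (-6*a + y)*(-3*a + y)*(a + y)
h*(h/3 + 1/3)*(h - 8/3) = h^3/3 - 5*h^2/9 - 8*h/9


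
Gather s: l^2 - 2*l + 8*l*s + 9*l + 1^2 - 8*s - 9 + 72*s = l^2 + 7*l + s*(8*l + 64) - 8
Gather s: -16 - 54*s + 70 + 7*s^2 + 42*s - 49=7*s^2 - 12*s + 5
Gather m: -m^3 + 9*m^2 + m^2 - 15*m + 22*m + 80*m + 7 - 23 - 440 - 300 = -m^3 + 10*m^2 + 87*m - 756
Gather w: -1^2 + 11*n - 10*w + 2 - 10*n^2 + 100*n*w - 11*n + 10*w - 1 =-10*n^2 + 100*n*w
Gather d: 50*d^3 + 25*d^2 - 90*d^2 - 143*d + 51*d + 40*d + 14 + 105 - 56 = 50*d^3 - 65*d^2 - 52*d + 63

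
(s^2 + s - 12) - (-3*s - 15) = s^2 + 4*s + 3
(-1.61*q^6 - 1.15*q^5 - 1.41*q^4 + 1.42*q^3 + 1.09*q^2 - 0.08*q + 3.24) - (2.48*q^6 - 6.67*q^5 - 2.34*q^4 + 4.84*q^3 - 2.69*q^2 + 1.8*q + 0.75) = -4.09*q^6 + 5.52*q^5 + 0.93*q^4 - 3.42*q^3 + 3.78*q^2 - 1.88*q + 2.49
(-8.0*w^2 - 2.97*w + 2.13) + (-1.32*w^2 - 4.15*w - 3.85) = -9.32*w^2 - 7.12*w - 1.72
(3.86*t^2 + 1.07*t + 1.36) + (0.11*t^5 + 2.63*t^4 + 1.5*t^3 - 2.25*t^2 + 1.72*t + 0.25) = 0.11*t^5 + 2.63*t^4 + 1.5*t^3 + 1.61*t^2 + 2.79*t + 1.61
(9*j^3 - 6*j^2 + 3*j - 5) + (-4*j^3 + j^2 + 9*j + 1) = 5*j^3 - 5*j^2 + 12*j - 4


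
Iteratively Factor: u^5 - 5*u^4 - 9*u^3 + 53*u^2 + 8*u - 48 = (u + 1)*(u^4 - 6*u^3 - 3*u^2 + 56*u - 48) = (u - 4)*(u + 1)*(u^3 - 2*u^2 - 11*u + 12) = (u - 4)^2*(u + 1)*(u^2 + 2*u - 3) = (u - 4)^2*(u - 1)*(u + 1)*(u + 3)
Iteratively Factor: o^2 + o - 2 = (o + 2)*(o - 1)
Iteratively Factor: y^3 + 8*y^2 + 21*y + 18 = (y + 2)*(y^2 + 6*y + 9) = (y + 2)*(y + 3)*(y + 3)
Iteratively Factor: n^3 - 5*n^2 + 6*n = (n - 3)*(n^2 - 2*n) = (n - 3)*(n - 2)*(n)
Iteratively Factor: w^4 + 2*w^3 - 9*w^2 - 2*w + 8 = (w - 2)*(w^3 + 4*w^2 - w - 4) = (w - 2)*(w + 4)*(w^2 - 1) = (w - 2)*(w - 1)*(w + 4)*(w + 1)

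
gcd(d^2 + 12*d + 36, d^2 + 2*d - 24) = d + 6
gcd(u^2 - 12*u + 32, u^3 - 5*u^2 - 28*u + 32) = u - 8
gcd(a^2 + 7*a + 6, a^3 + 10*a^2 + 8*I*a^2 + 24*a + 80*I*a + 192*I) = a + 6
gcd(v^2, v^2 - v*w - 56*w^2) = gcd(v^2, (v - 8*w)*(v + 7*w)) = 1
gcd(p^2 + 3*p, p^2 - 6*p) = p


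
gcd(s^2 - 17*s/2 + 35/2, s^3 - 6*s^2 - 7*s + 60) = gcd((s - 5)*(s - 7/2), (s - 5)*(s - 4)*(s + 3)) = s - 5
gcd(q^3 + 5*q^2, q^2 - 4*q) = q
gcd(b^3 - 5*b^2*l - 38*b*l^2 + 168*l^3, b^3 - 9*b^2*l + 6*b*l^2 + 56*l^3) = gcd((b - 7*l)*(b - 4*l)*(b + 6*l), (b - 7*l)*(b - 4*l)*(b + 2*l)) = b^2 - 11*b*l + 28*l^2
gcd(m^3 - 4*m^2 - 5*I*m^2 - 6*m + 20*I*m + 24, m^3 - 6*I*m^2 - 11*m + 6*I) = m^2 - 5*I*m - 6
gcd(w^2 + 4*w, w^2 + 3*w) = w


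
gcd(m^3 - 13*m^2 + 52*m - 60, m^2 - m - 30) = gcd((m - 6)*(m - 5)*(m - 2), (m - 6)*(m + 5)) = m - 6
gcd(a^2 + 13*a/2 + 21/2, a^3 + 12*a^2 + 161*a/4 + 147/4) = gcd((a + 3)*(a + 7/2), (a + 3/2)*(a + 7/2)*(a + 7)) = a + 7/2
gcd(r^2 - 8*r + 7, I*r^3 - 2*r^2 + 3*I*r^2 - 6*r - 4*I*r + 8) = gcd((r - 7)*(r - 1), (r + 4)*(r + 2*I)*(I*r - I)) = r - 1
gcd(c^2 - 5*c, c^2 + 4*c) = c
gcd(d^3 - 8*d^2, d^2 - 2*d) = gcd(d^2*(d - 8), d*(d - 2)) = d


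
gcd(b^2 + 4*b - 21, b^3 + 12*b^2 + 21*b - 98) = b + 7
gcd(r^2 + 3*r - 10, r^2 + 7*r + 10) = r + 5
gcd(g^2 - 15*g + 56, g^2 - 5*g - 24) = g - 8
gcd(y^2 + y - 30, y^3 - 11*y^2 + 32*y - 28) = 1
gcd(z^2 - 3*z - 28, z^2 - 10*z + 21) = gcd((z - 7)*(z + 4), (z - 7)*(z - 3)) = z - 7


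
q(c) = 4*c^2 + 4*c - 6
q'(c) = 8*c + 4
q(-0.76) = -6.73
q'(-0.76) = -2.08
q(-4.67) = 62.56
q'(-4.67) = -33.36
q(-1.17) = -5.20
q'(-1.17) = -5.36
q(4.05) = 75.81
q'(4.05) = 36.40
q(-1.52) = -2.84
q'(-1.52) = -8.16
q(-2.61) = 10.81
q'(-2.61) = -16.88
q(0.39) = -3.83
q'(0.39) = 7.12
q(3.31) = 51.06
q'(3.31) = 30.48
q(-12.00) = 522.00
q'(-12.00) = -92.00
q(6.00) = 162.00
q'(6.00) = 52.00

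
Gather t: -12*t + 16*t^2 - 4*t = 16*t^2 - 16*t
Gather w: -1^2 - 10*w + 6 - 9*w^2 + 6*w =-9*w^2 - 4*w + 5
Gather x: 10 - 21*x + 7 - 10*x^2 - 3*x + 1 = -10*x^2 - 24*x + 18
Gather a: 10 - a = 10 - a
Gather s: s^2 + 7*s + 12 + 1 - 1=s^2 + 7*s + 12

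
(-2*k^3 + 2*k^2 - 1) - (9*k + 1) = -2*k^3 + 2*k^2 - 9*k - 2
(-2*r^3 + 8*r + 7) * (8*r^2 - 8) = -16*r^5 + 80*r^3 + 56*r^2 - 64*r - 56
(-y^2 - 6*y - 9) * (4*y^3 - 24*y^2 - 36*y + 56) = -4*y^5 + 144*y^3 + 376*y^2 - 12*y - 504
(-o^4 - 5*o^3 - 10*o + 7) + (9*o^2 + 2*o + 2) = -o^4 - 5*o^3 + 9*o^2 - 8*o + 9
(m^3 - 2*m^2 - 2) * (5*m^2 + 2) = 5*m^5 - 10*m^4 + 2*m^3 - 14*m^2 - 4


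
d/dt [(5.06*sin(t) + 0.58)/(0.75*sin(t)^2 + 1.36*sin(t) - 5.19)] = (-0.869999999999999*sin(t) + 1.8975*cos(2*t) - 28.9477)*cos(t)/(0.75*sin(t)^2 + 1.36*sin(t) - 5.19)^2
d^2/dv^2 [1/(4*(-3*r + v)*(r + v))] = (-(r + v)^2 + (r + v)*(3*r - v) - (3*r - v)^2)/(2*(r + v)^3*(3*r - v)^3)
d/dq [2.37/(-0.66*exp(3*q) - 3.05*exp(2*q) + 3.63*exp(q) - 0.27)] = (4.6926*exp(2*q) + 14.457*exp(q) - 8.6031)*exp(q)/(0.66*exp(3*q) + 3.05*exp(2*q) - 3.63*exp(q) + 0.27)^2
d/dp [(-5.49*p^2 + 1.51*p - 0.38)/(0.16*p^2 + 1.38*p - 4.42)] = (-7.8178*p^2 + 48.6532*p - 6.1498)/(0.0256*p^4 + 0.4416*p^3 + 0.49*p^2 - 12.1992*p + 19.5364)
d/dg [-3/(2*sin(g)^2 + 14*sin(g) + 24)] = 3*(2*sin(g) + 7)*cos(g)/(2*(sin(g)^2 + 7*sin(g) + 12)^2)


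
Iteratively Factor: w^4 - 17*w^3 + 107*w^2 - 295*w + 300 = (w - 5)*(w^3 - 12*w^2 + 47*w - 60) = (w - 5)*(w - 4)*(w^2 - 8*w + 15) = (w - 5)*(w - 4)*(w - 3)*(w - 5)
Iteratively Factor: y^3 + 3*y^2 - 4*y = (y - 1)*(y^2 + 4*y) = (y - 1)*(y + 4)*(y)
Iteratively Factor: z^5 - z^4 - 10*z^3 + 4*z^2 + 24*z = (z)*(z^4 - z^3 - 10*z^2 + 4*z + 24) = z*(z + 2)*(z^3 - 3*z^2 - 4*z + 12) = z*(z + 2)^2*(z^2 - 5*z + 6) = z*(z - 3)*(z + 2)^2*(z - 2)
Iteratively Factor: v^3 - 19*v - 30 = (v + 2)*(v^2 - 2*v - 15) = (v + 2)*(v + 3)*(v - 5)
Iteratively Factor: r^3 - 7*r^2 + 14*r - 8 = (r - 2)*(r^2 - 5*r + 4) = (r - 2)*(r - 1)*(r - 4)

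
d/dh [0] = 0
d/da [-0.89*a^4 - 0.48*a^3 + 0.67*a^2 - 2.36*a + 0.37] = -3.56*a^3 - 1.44*a^2 + 1.34*a - 2.36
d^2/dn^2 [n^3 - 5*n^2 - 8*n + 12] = 6*n - 10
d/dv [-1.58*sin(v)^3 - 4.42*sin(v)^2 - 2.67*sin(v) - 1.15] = (-8.84*sin(v) + 2.37*cos(2*v) - 5.04)*cos(v)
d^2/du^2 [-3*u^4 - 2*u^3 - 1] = 12*u*(-3*u - 1)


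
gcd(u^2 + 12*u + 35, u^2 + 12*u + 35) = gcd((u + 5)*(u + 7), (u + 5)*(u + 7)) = u^2 + 12*u + 35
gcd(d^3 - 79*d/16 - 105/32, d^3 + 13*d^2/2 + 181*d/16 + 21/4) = d^2 + 5*d/2 + 21/16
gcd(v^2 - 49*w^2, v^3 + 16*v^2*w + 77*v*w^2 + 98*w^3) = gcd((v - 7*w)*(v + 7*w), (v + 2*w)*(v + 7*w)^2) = v + 7*w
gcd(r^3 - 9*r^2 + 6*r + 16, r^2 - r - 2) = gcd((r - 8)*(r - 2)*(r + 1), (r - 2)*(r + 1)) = r^2 - r - 2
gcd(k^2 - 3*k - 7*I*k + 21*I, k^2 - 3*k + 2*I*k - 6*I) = k - 3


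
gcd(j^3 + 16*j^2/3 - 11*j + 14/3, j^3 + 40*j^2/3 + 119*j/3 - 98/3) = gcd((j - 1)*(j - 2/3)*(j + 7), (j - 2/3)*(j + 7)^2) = j^2 + 19*j/3 - 14/3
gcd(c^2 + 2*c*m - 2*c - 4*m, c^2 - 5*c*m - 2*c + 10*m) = c - 2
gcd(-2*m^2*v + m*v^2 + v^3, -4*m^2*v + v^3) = 2*m*v + v^2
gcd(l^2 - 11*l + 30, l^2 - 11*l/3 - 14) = l - 6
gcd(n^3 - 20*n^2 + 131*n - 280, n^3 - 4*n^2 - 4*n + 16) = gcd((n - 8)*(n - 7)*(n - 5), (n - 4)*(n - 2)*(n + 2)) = 1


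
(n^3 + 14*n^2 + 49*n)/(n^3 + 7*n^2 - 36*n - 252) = n*(n + 7)/(n^2 - 36)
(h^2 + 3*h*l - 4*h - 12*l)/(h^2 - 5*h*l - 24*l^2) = (h - 4)/(h - 8*l)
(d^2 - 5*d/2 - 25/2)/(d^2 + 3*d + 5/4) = 2*(d - 5)/(2*d + 1)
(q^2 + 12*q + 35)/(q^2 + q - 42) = (q + 5)/(q - 6)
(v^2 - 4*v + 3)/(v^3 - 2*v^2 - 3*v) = (v - 1)/(v*(v + 1))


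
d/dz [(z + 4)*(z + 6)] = 2*z + 10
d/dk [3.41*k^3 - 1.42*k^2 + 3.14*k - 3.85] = 10.23*k^2 - 2.84*k + 3.14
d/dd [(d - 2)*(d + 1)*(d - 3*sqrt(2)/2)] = 3*d^2 - 3*sqrt(2)*d - 2*d - 2 + 3*sqrt(2)/2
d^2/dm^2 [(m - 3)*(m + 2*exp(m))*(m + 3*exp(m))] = 5*m^2*exp(m) + 24*m*exp(2*m) + 5*m*exp(m) + 6*m - 48*exp(2*m) - 20*exp(m) - 6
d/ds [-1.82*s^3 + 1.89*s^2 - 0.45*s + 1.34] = -5.46*s^2 + 3.78*s - 0.45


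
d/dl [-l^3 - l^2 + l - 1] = -3*l^2 - 2*l + 1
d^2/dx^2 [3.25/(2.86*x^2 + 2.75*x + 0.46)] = (-53.1674*x^2 - 51.1225*x + 3.25*(5.72*x + 2.75)*(11.44*x + 5.5) - 8.5514)/(2.86*x^2 + 2.75*x + 0.46)^3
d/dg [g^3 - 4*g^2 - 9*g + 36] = 3*g^2 - 8*g - 9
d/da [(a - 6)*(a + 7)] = 2*a + 1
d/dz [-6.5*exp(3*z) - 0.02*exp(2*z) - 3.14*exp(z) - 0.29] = (-19.5*exp(2*z) - 0.04*exp(z) - 3.14)*exp(z)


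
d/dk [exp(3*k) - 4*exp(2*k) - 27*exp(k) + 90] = (3*exp(2*k) - 8*exp(k) - 27)*exp(k)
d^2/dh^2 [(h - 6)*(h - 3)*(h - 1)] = 6*h - 20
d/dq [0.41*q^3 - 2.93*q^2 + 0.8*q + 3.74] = 1.23*q^2 - 5.86*q + 0.8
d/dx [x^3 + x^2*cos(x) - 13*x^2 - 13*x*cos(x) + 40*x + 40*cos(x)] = -x^2*sin(x) + 3*x^2 + 13*x*sin(x) + 2*x*cos(x) - 26*x - 40*sin(x) - 13*cos(x) + 40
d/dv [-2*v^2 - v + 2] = -4*v - 1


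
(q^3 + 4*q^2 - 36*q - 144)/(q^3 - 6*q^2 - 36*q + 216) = (q + 4)/(q - 6)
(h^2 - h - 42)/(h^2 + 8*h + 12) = (h - 7)/(h + 2)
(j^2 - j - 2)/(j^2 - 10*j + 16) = (j + 1)/(j - 8)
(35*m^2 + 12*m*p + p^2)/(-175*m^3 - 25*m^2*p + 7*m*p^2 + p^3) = 1/(-5*m + p)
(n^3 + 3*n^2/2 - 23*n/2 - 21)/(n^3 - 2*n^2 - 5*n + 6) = (2*n^2 - n - 21)/(2*(n^2 - 4*n + 3))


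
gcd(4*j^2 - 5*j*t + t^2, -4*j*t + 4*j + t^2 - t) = -4*j + t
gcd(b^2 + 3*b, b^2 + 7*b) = b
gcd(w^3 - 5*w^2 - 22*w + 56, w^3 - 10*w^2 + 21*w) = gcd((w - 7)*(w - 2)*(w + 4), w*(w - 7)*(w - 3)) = w - 7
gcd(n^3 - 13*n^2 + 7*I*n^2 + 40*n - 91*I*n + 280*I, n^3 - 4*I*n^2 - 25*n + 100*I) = n - 5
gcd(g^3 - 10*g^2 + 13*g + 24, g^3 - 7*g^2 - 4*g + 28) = 1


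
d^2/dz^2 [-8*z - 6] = 0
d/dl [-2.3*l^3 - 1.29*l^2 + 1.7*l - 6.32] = -6.9*l^2 - 2.58*l + 1.7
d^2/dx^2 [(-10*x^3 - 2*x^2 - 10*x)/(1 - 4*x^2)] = 4*(100*x^3 + 12*x^2 + 75*x + 1)/(64*x^6 - 48*x^4 + 12*x^2 - 1)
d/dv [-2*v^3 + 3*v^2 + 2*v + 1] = -6*v^2 + 6*v + 2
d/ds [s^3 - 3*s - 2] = 3*s^2 - 3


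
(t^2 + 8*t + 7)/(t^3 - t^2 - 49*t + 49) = (t + 1)/(t^2 - 8*t + 7)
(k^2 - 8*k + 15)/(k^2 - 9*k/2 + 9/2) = 2*(k - 5)/(2*k - 3)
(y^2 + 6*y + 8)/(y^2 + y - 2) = (y + 4)/(y - 1)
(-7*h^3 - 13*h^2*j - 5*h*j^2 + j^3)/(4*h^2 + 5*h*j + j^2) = (-7*h^2 - 6*h*j + j^2)/(4*h + j)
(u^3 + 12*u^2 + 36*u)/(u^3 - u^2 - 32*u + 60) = u*(u + 6)/(u^2 - 7*u + 10)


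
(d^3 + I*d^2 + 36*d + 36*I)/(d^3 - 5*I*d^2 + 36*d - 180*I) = (d + I)/(d - 5*I)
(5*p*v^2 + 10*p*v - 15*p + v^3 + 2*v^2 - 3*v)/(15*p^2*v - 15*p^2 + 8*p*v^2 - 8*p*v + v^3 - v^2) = (v + 3)/(3*p + v)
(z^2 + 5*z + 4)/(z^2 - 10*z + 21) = (z^2 + 5*z + 4)/(z^2 - 10*z + 21)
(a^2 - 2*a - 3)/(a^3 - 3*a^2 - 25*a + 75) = (a + 1)/(a^2 - 25)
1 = 1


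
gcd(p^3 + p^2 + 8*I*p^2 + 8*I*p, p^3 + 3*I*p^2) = p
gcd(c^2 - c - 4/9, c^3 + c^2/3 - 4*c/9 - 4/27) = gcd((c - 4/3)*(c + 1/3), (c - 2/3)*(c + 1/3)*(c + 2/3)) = c + 1/3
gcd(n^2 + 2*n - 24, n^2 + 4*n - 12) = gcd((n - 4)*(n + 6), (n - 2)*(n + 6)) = n + 6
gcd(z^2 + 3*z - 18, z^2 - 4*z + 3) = z - 3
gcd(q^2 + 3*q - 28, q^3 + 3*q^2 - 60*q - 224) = q + 7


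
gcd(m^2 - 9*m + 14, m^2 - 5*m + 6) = m - 2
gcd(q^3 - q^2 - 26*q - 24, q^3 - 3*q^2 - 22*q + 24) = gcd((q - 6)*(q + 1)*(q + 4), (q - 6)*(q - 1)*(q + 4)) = q^2 - 2*q - 24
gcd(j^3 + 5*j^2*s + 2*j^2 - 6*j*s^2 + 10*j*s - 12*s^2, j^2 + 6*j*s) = j + 6*s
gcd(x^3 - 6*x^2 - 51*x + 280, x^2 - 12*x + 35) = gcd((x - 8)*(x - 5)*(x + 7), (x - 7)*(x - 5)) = x - 5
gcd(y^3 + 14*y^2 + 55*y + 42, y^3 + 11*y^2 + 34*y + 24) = y^2 + 7*y + 6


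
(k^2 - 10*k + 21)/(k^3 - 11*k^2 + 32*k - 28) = (k - 3)/(k^2 - 4*k + 4)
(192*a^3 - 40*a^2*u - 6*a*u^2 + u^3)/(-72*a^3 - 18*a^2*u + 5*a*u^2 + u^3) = (-8*a + u)/(3*a + u)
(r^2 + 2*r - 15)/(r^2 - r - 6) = (r + 5)/(r + 2)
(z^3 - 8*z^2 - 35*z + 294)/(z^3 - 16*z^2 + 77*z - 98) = (z + 6)/(z - 2)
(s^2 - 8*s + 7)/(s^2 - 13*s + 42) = (s - 1)/(s - 6)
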